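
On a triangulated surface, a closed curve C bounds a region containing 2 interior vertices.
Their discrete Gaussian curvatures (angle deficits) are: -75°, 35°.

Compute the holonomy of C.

Holonomy = total enclosed curvature = (-75°) + 35° = -40°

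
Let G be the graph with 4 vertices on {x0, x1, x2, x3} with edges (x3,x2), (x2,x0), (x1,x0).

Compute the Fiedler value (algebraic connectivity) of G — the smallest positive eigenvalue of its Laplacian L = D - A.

Degrees: deg(x0) = 2, deg(x1) = 1, deg(x2) = 2, deg(x3) = 1.
L = D − A with rows/columns ordered (x0, x1, x2, x3):
  [ 2, -1, -1,  0]
  [-1,  1,  0,  0]
  [-1,  0,  2, -1]
  [ 0,  0, -1,  1]
Characteristic polynomial: det(λI − L) = λ(λ² − 4λ + 2)(λ − 2).
Roots: λ = 0; (λ² − 4λ + 2) = 0 ⇒ λ = 2 ± √2 ≈ 0.5858, 3.4142; (λ − 2) = 0 ⇒ λ = 2.
(Check: the roots sum (with multiplicity) to 6, matching trace L = Σdeg = 2·3 = 6.)
Laplacian eigenvalues: [0.0, 0.5858, 2.0, 3.4142]. Algebraic connectivity (smallest non-zero eigenvalue) = 0.5858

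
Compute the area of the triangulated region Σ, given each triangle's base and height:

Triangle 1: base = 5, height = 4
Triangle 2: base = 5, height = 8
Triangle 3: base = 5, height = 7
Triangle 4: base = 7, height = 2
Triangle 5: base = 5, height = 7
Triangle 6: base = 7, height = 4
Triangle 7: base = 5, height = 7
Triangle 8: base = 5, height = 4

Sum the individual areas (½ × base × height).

(1/2)×5×4 + (1/2)×5×8 + (1/2)×5×7 + (1/2)×7×2 + (1/2)×5×7 + (1/2)×7×4 + (1/2)×5×7 + (1/2)×5×4 = 113.5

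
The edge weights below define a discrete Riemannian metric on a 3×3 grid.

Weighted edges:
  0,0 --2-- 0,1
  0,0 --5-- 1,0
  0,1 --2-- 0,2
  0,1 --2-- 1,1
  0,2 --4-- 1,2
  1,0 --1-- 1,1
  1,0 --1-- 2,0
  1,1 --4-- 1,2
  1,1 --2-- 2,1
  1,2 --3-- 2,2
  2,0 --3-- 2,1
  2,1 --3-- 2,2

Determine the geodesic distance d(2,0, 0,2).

Shortest path: 2,0 → 1,0 → 1,1 → 0,1 → 0,2, total weight = 6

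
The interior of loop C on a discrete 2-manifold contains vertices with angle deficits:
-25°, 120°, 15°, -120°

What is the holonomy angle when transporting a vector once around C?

Holonomy = total enclosed curvature = (-25°) + 120° + 15° + (-120°) = -10°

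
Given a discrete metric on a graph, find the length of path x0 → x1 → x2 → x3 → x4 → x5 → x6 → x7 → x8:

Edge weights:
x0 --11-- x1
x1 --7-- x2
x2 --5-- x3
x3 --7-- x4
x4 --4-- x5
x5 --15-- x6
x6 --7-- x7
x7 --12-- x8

Arc length = 11 + 7 + 5 + 7 + 4 + 15 + 7 + 12 = 68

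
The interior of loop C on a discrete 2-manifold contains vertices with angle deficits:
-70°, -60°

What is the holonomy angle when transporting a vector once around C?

Holonomy = total enclosed curvature = (-70°) + (-60°) = -130°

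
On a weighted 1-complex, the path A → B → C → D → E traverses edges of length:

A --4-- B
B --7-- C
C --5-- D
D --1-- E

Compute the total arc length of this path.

Arc length = 4 + 7 + 5 + 1 = 17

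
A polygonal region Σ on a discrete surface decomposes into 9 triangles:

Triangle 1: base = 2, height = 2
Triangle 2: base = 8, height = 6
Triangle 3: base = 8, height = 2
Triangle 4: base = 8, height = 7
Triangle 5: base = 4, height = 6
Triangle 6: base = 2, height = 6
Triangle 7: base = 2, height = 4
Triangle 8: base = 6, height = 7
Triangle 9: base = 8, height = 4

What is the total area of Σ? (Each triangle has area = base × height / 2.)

(1/2)×2×2 + (1/2)×8×6 + (1/2)×8×2 + (1/2)×8×7 + (1/2)×4×6 + (1/2)×2×6 + (1/2)×2×4 + (1/2)×6×7 + (1/2)×8×4 = 121.0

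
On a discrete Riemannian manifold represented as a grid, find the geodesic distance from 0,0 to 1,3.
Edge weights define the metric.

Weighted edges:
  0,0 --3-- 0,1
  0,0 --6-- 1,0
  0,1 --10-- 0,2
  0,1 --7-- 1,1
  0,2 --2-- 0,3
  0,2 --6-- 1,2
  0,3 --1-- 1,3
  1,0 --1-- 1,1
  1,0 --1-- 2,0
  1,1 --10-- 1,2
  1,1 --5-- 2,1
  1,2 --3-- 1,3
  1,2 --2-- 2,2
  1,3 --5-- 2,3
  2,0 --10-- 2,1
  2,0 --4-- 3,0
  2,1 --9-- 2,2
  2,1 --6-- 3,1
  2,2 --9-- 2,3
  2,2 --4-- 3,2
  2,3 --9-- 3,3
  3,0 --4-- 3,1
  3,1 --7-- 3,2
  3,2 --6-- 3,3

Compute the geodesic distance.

Shortest path: 0,0 → 0,1 → 0,2 → 0,3 → 1,3, total weight = 16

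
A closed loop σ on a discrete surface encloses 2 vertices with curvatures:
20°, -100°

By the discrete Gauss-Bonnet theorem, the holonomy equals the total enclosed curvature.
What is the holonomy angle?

Holonomy = total enclosed curvature = 20° + (-100°) = -80°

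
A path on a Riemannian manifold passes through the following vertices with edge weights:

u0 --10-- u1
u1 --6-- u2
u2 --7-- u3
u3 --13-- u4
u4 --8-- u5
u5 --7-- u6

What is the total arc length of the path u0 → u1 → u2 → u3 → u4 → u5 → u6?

Arc length = 10 + 6 + 7 + 13 + 8 + 7 = 51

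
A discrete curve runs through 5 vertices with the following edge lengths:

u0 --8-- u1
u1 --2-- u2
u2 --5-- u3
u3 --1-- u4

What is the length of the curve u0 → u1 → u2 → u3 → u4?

Arc length = 8 + 2 + 5 + 1 = 16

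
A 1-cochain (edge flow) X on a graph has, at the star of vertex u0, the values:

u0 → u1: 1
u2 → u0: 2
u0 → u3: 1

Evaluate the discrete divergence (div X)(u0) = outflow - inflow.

Divergence = sum of outgoing flows = 1 + (-2) + 1 = 0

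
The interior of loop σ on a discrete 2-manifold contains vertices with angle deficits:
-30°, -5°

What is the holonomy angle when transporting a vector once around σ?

Holonomy = total enclosed curvature = (-30°) + (-5°) = -35°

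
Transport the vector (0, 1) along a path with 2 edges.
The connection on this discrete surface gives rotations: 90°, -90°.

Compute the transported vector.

Total rotation: 90° + (-90°) = 0°. Final vector: (0, 1)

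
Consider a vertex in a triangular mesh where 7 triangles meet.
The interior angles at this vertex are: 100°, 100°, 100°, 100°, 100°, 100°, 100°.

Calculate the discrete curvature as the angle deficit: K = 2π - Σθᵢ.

Sum of angles = 700°. K = 360° - 700° = -340° = -17π/9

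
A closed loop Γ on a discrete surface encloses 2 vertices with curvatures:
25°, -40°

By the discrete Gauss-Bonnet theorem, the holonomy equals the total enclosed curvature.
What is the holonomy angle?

Holonomy = total enclosed curvature = 25° + (-40°) = -15°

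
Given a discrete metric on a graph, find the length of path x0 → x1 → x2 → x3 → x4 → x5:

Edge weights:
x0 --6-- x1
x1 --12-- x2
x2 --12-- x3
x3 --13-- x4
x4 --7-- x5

Arc length = 6 + 12 + 12 + 13 + 7 = 50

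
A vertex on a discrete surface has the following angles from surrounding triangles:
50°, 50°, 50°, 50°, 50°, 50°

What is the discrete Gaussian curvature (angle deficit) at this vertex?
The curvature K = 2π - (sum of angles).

Sum of angles = 300°. K = 360° - 300° = 60° = π/3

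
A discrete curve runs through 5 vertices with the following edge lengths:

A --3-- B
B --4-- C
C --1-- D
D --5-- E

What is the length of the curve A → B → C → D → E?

Arc length = 3 + 4 + 1 + 5 = 13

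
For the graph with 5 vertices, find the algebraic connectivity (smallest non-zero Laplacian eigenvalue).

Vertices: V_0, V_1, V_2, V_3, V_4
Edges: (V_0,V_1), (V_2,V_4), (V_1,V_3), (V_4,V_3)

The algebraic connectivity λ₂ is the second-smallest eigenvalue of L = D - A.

Degrees: deg(V_0) = 1, deg(V_1) = 2, deg(V_2) = 1, deg(V_3) = 2, deg(V_4) = 2.
L = D − A with rows/columns ordered (V_0, V_1, V_2, V_3, V_4):
  [ 1, -1,  0,  0,  0]
  [-1,  2,  0, -1,  0]
  [ 0,  0,  1,  0, -1]
  [ 0, -1,  0,  2, -1]
  [ 0,  0, -1, -1,  2]
Characteristic polynomial: det(λI − L) = λ(λ² − 3λ + 1)(λ² − 5λ + 5).
Roots: λ = 0; (λ² − 3λ + 1) = 0 ⇒ λ = (3 ± √5)/2 ≈ 0.382, 2.618; (λ² − 5λ + 5) = 0 ⇒ λ = (5 ± √5)/2 ≈ 1.382, 3.618.
(Check: the roots sum (with multiplicity) to 8, matching trace L = Σdeg = 2·4 = 8.)
Laplacian eigenvalues: [0.0, 0.382, 1.382, 2.618, 3.618]. Algebraic connectivity (smallest non-zero eigenvalue) = 0.382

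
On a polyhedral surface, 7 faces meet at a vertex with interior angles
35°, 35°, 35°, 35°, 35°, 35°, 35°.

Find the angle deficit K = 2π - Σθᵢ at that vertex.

Sum of angles = 245°. K = 360° - 245° = 115°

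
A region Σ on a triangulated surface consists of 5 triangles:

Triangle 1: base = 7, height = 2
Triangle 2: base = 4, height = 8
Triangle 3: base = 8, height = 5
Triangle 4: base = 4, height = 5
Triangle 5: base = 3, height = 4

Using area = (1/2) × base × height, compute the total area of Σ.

(1/2)×7×2 + (1/2)×4×8 + (1/2)×8×5 + (1/2)×4×5 + (1/2)×3×4 = 59.0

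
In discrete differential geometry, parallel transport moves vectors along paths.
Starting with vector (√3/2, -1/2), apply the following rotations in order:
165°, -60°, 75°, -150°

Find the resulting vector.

Total rotation: 165° + (-60°) + 75° + (-150°) = 30°. Final vector: (1, 0)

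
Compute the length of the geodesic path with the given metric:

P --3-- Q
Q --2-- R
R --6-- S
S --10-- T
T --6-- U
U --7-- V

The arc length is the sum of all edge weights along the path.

Arc length = 3 + 2 + 6 + 10 + 6 + 7 = 34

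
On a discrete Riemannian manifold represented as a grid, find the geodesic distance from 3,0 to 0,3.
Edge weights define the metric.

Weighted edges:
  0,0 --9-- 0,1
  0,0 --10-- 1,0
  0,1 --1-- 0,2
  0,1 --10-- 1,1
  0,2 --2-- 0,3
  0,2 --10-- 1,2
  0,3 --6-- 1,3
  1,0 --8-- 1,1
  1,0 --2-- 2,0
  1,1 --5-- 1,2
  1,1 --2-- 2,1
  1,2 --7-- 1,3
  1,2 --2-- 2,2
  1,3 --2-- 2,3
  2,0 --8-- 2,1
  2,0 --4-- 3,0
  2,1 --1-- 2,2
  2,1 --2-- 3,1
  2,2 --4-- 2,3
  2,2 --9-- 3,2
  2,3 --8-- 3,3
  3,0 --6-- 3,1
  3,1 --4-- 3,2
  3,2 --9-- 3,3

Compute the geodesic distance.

Shortest path: 3,0 → 3,1 → 2,1 → 2,2 → 2,3 → 1,3 → 0,3, total weight = 21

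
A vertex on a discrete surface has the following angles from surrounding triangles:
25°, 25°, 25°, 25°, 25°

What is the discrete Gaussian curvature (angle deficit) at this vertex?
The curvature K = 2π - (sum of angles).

Sum of angles = 125°. K = 360° - 125° = 235° = 47π/36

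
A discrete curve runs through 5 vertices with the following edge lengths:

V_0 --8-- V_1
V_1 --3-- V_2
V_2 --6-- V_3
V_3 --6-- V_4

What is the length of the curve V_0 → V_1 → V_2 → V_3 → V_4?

Arc length = 8 + 3 + 6 + 6 = 23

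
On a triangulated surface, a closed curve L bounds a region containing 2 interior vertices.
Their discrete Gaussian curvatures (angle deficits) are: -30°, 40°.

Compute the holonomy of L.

Holonomy = total enclosed curvature = (-30°) + 40° = 10°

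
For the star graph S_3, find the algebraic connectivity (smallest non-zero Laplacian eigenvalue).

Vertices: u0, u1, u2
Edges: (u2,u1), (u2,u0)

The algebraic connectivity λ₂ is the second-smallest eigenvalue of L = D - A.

The star S_3 is the complete bipartite graph K_{1,2} (one hub of degree 2, 2 leaves of degree 1). The Laplacian spectrum of K_{p,q} is 0, p (multiplicity q−1), q (multiplicity p−1), p+q. With p = 1, q = 2: 0 once, 1 with multiplicity 1, and 3 once. (Check: trace L = sum of degrees = 4 = 1·1 + 3.)
Laplacian eigenvalues: [0.0, 1.0, 3.0]. Algebraic connectivity (smallest non-zero eigenvalue) = 1.0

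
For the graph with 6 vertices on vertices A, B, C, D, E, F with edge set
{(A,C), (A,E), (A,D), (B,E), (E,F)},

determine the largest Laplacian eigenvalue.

Degrees: deg(A) = 3, deg(B) = 1, deg(C) = 1, deg(D) = 1, deg(E) = 3, deg(F) = 1.
L = D − A with rows/columns ordered (A, B, C, D, E, F):
  [ 3,  0, -1, -1, -1,  0]
  [ 0,  1,  0,  0, -1,  0]
  [-1,  0,  1,  0,  0,  0]
  [-1,  0,  0,  1,  0,  0]
  [-1, -1,  0,  0,  3, -1]
  [ 0,  0,  0,  0, -1,  1]
Characteristic polynomial: det(λI − L) = λ(λ² − 5λ + 2)(λ − 1)²(λ − 3).
Roots: λ = 0; (λ² − 5λ + 2) = 0 ⇒ λ = (5 ± √17)/2 ≈ 0.4384, 4.5616; (λ − 1) = 0 ⇒ λ = 1 (multiplicity 2); (λ − 3) = 0 ⇒ λ = 3.
(Check: the roots sum (with multiplicity) to 10, matching trace L = Σdeg = 2·5 = 10.)
Laplacian eigenvalues: [0.0, 0.4384, 1.0, 1.0, 3.0, 4.5616]. Largest eigenvalue (spectral radius) = 4.5616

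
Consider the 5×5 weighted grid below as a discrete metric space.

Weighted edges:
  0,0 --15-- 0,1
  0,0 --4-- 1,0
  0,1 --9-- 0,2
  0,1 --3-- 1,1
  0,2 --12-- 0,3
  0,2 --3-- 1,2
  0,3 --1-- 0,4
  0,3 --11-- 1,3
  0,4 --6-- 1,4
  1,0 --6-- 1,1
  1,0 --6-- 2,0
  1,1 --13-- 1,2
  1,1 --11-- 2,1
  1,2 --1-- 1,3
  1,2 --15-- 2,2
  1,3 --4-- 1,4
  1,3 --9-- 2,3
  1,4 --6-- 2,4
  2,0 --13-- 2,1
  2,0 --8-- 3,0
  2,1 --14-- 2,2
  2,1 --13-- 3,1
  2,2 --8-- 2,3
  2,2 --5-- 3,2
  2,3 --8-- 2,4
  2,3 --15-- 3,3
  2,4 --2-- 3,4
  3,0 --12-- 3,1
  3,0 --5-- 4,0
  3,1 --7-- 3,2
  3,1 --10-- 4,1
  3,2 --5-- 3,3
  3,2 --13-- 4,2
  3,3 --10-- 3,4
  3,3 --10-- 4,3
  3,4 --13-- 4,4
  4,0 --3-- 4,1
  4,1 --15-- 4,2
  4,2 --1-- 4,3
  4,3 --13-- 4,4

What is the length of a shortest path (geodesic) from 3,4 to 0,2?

Shortest path: 3,4 → 2,4 → 1,4 → 1,3 → 1,2 → 0,2, total weight = 16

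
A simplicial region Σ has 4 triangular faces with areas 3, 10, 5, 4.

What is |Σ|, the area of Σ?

3 + 10 + 5 + 4 = 22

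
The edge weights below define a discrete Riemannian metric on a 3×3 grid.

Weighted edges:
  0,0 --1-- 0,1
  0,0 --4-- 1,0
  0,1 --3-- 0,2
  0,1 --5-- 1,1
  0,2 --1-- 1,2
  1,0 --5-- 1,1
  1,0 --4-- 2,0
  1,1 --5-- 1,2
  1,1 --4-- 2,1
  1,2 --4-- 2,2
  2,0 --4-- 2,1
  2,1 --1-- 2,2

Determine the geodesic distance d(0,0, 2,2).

Shortest path: 0,0 → 0,1 → 0,2 → 1,2 → 2,2, total weight = 9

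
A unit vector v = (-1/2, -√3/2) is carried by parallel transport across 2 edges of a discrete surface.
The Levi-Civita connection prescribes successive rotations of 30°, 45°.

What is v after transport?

Total rotation: 30° + 45° = 75°. Final vector: (0.7071, -0.7071)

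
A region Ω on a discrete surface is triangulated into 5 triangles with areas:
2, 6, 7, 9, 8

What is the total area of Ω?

2 + 6 + 7 + 9 + 8 = 32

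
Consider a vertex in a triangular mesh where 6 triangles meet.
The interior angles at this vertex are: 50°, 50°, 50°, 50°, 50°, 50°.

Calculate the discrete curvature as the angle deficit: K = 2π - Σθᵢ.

Sum of angles = 300°. K = 360° - 300° = 60° = π/3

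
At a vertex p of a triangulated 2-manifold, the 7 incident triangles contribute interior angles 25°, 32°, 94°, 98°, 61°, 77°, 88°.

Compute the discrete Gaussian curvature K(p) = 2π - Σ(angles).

Sum of angles = 475°. K = 360° - 475° = -115° = -23π/36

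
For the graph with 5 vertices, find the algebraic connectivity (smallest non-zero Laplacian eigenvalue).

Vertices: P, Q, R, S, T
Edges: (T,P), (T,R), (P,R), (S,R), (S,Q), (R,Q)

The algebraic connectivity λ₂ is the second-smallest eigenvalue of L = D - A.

Degrees: deg(P) = 2, deg(Q) = 2, deg(R) = 4, deg(S) = 2, deg(T) = 2.
L = D − A with rows/columns ordered (P, Q, R, S, T):
  [ 2,  0, -1,  0, -1]
  [ 0,  2, -1, -1,  0]
  [-1, -1,  4, -1, -1]
  [ 0, -1, -1,  2,  0]
  [-1,  0, -1,  0,  2]
Characteristic polynomial: det(λI − L) = λ(λ − 1)(λ − 3)²(λ − 5).
Roots: λ = 0; (λ − 1) = 0 ⇒ λ = 1; (λ − 3) = 0 ⇒ λ = 3 (multiplicity 2); (λ − 5) = 0 ⇒ λ = 5.
(Check: the roots sum (with multiplicity) to 12, matching trace L = Σdeg = 2·6 = 12.)
Laplacian eigenvalues: [0.0, 1.0, 3.0, 3.0, 5.0]. Algebraic connectivity (smallest non-zero eigenvalue) = 1.0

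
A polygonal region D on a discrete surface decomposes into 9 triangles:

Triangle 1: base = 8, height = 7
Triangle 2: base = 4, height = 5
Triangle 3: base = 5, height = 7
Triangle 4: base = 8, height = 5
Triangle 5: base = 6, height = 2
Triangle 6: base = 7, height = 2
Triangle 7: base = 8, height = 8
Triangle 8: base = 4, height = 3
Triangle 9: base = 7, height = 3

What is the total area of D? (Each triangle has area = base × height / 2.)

(1/2)×8×7 + (1/2)×4×5 + (1/2)×5×7 + (1/2)×8×5 + (1/2)×6×2 + (1/2)×7×2 + (1/2)×8×8 + (1/2)×4×3 + (1/2)×7×3 = 137.0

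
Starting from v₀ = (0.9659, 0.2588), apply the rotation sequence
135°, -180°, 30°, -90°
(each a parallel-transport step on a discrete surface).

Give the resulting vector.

Total rotation: 135° + (-180°) + 30° + (-90°) = -105°. Final vector: (0, -1)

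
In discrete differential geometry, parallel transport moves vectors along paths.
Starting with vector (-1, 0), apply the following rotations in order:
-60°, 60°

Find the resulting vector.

Total rotation: (-60°) + 60° = 0°. Final vector: (-1, 0)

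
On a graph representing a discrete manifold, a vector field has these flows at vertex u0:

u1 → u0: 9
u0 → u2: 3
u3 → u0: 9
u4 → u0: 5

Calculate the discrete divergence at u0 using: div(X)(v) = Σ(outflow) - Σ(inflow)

Divergence = sum of outgoing flows = (-9) + 3 + (-9) + (-5) = -20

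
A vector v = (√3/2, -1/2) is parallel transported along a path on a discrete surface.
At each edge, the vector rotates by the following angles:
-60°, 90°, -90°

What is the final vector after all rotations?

Total rotation: (-60°) + 90° + (-90°) = -60°. Final vector: (0, -1)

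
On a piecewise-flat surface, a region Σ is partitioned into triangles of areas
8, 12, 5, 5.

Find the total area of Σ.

8 + 12 + 5 + 5 = 30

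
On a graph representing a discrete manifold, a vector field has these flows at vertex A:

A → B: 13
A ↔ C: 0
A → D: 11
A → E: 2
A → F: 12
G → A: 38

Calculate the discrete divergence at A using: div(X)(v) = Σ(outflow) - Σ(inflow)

Divergence = sum of outgoing flows = 13 + 0 + 11 + 2 + 12 + (-38) = 0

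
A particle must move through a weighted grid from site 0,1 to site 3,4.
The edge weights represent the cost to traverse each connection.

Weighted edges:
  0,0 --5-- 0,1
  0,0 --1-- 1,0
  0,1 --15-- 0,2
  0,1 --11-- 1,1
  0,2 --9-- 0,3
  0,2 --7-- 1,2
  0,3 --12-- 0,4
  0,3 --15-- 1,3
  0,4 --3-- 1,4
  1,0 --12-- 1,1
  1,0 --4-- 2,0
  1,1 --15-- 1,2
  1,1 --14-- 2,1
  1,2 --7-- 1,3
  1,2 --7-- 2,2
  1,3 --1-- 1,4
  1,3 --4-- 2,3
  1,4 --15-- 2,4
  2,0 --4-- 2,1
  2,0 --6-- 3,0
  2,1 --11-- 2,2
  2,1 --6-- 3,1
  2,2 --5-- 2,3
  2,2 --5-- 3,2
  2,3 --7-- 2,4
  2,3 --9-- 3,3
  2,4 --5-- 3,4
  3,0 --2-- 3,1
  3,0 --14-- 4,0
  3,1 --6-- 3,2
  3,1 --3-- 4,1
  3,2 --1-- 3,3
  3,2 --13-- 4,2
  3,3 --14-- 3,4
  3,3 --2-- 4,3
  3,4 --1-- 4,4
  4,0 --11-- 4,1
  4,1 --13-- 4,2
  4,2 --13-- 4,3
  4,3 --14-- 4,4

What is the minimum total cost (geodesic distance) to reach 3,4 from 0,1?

Shortest path: 0,1 → 0,0 → 1,0 → 2,0 → 3,0 → 3,1 → 3,2 → 3,3 → 3,4, total weight = 39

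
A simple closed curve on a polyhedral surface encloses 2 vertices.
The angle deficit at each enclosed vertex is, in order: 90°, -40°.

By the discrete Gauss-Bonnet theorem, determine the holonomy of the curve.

Holonomy = total enclosed curvature = 90° + (-40°) = 50°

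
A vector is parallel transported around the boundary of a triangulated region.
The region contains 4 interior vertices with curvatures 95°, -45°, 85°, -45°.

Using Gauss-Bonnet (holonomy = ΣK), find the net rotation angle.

Holonomy = total enclosed curvature = 95° + (-45°) + 85° + (-45°) = 90°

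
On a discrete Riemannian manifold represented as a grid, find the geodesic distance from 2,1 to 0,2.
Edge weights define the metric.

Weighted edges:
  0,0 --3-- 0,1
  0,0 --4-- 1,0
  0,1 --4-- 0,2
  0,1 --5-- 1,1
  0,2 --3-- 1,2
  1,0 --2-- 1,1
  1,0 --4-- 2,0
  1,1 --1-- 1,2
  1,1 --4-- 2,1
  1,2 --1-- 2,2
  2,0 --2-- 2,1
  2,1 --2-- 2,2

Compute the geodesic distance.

Shortest path: 2,1 → 2,2 → 1,2 → 0,2, total weight = 6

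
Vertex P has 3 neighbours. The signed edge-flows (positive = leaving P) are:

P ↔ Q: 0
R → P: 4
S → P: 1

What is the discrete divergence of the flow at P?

Divergence = sum of outgoing flows = 0 + (-4) + (-1) = -5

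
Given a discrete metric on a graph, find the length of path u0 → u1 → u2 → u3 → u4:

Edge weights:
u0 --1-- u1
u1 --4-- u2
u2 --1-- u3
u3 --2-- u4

Arc length = 1 + 4 + 1 + 2 = 8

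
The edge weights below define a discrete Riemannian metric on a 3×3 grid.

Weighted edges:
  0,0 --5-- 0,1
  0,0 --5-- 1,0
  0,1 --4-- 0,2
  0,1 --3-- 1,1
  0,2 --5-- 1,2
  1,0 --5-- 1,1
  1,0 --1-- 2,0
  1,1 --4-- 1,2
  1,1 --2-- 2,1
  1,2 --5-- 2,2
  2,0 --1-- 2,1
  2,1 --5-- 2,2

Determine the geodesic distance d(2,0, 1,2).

Shortest path: 2,0 → 2,1 → 1,1 → 1,2, total weight = 7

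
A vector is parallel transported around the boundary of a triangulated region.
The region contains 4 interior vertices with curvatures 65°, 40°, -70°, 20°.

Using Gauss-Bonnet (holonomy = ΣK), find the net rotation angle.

Holonomy = total enclosed curvature = 65° + 40° + (-70°) + 20° = 55°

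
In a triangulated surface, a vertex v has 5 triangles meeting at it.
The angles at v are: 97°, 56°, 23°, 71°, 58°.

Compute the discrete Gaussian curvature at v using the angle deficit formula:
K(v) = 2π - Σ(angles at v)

Sum of angles = 305°. K = 360° - 305° = 55° = 11π/36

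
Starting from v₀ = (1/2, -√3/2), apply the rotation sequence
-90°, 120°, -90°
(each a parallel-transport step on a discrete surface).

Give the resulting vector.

Total rotation: (-90°) + 120° + (-90°) = -60°. Final vector: (-0.5000, -0.8660)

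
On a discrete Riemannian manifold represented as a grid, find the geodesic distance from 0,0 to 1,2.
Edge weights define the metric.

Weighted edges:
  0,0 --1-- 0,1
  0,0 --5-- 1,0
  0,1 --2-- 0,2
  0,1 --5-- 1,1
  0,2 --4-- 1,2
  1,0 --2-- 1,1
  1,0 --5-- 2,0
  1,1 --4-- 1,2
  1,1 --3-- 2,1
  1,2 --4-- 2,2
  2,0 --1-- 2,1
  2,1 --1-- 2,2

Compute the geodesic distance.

Shortest path: 0,0 → 0,1 → 0,2 → 1,2, total weight = 7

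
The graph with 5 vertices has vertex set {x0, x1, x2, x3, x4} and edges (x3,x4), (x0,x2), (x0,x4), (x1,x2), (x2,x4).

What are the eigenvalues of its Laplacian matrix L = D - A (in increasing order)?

Degrees: deg(x0) = 2, deg(x1) = 1, deg(x2) = 3, deg(x3) = 1, deg(x4) = 3.
L = D − A with rows/columns ordered (x0, x1, x2, x3, x4):
  [ 2,  0, -1,  0, -1]
  [ 0,  1, -1,  0,  0]
  [-1, -1,  3,  0, -1]
  [ 0,  0,  0,  1, -1]
  [-1,  0, -1, -1,  3]
Characteristic polynomial: det(λI − L) = λ(λ² − 5λ + 3)(λ² − 5λ + 5).
Roots: λ = 0; (λ² − 5λ + 3) = 0 ⇒ λ = (5 ± √13)/2 ≈ 0.6972, 4.3028; (λ² − 5λ + 5) = 0 ⇒ λ = (5 ± √5)/2 ≈ 1.382, 3.618.
(Check: the roots sum (with multiplicity) to 10, matching trace L = Σdeg = 2·5 = 10.)
Laplacian eigenvalues (increasing order): [0.0, 0.6972, 1.382, 3.618, 4.3028]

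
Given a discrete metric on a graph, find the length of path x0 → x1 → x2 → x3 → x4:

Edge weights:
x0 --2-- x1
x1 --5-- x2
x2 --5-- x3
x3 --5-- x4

Arc length = 2 + 5 + 5 + 5 = 17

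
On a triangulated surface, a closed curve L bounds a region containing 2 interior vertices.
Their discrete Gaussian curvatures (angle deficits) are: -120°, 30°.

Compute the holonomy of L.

Holonomy = total enclosed curvature = (-120°) + 30° = -90°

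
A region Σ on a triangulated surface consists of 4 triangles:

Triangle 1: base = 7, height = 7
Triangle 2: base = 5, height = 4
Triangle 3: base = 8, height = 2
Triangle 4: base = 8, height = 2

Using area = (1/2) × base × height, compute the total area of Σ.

(1/2)×7×7 + (1/2)×5×4 + (1/2)×8×2 + (1/2)×8×2 = 50.5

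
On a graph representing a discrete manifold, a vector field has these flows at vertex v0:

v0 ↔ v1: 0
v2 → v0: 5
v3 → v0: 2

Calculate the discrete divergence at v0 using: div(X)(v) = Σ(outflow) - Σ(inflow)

Divergence = sum of outgoing flows = 0 + (-5) + (-2) = -7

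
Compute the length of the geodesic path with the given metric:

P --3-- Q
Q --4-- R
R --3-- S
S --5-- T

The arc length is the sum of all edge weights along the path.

Arc length = 3 + 4 + 3 + 5 = 15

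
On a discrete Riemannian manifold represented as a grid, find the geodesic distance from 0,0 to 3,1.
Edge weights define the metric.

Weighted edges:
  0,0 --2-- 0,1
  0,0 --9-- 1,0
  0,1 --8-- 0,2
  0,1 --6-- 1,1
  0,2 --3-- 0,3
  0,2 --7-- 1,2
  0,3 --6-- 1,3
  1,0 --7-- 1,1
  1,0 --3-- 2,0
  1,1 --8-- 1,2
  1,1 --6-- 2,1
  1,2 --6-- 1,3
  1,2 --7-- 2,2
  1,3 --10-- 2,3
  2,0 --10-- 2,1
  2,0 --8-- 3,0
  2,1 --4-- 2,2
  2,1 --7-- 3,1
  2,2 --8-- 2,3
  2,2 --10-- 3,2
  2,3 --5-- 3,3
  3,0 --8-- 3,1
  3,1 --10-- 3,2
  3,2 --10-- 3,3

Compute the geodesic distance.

Shortest path: 0,0 → 0,1 → 1,1 → 2,1 → 3,1, total weight = 21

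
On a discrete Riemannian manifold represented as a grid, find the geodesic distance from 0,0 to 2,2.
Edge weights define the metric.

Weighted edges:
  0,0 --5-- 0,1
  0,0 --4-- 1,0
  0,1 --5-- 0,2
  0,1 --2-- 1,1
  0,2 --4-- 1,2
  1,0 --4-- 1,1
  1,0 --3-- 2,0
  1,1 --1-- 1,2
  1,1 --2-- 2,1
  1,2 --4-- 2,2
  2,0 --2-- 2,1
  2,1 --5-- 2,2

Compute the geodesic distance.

Shortest path: 0,0 → 0,1 → 1,1 → 1,2 → 2,2, total weight = 12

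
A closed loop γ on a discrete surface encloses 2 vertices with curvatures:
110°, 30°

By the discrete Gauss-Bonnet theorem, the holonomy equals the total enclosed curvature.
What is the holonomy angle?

Holonomy = total enclosed curvature = 110° + 30° = 140°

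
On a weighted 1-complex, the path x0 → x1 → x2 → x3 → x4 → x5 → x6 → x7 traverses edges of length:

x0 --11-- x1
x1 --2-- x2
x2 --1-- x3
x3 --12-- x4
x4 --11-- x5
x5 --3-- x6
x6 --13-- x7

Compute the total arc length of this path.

Arc length = 11 + 2 + 1 + 12 + 11 + 3 + 13 = 53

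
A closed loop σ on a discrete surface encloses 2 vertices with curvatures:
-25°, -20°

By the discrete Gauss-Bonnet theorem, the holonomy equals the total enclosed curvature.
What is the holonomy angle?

Holonomy = total enclosed curvature = (-25°) + (-20°) = -45°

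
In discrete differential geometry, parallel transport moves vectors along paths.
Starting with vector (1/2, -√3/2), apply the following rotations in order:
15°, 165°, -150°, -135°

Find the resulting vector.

Total rotation: 15° + 165° + (-150°) + (-135°) = -105°. Final vector: (-0.9659, -0.2588)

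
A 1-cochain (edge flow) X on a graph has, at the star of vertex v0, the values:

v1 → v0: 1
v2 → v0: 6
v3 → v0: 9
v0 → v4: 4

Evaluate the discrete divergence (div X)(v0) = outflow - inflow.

Divergence = sum of outgoing flows = (-1) + (-6) + (-9) + 4 = -12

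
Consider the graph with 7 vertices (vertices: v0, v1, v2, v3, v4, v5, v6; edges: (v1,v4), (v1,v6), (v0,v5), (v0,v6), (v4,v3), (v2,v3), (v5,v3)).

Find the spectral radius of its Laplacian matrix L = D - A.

Degrees: deg(v0) = 2, deg(v1) = 2, deg(v2) = 1, deg(v3) = 3, deg(v4) = 2, deg(v5) = 2, deg(v6) = 2.
L = D − A with rows/columns ordered (v0, v1, v2, v3, v4, v5, v6):
  [ 2,  0,  0,  0,  0, -1, -1]
  [ 0,  2,  0,  0, -1,  0, -1]
  [ 0,  0,  1, -1,  0,  0,  0]
  [ 0,  0, -1,  3, -1, -1,  0]
  [ 0, -1,  0, -1,  2,  0,  0]
  [-1,  0,  0, -1,  0,  2,  0]
  [-1, -1,  0,  0,  0,  0,  2]
Characteristic polynomial: det(λI − L) = λ(λ² − 4λ + 2)(λ − 1)(λ² − 6λ + 7)(λ − 3).
Roots: λ = 0; (λ² − 4λ + 2) = 0 ⇒ λ = 2 ± √2 ≈ 0.5858, 3.4142; (λ − 1) = 0 ⇒ λ = 1; (λ² − 6λ + 7) = 0 ⇒ λ = 3 ± √2 ≈ 1.5858, 4.4142; (λ − 3) = 0 ⇒ λ = 3.
(Check: the roots sum (with multiplicity) to 14, matching trace L = Σdeg = 2·7 = 14.)
Laplacian eigenvalues: [0.0, 0.5858, 1.0, 1.5858, 3.0, 3.4142, 4.4142]. Largest eigenvalue (spectral radius) = 4.4142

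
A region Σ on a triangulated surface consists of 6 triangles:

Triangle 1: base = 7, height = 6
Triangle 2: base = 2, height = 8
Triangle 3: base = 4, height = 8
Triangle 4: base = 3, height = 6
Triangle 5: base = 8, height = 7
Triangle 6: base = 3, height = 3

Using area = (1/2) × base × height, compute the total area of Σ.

(1/2)×7×6 + (1/2)×2×8 + (1/2)×4×8 + (1/2)×3×6 + (1/2)×8×7 + (1/2)×3×3 = 86.5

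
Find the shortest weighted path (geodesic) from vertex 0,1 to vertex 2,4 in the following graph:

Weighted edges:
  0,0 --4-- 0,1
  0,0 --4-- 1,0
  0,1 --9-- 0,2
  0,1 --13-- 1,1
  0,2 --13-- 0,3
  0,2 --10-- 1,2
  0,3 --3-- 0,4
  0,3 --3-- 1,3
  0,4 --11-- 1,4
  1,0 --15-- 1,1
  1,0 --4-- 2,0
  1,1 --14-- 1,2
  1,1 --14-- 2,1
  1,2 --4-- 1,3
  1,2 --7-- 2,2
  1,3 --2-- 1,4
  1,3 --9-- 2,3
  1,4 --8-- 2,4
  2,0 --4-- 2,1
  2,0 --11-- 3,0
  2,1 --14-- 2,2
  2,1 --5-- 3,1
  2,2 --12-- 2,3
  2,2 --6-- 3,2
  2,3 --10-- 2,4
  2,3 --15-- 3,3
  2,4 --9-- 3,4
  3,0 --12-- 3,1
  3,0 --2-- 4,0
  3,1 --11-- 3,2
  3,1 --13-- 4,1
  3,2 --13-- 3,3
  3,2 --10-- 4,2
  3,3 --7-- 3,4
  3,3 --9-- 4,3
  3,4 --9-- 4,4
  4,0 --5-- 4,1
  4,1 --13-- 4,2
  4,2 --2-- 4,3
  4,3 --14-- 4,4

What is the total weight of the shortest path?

Shortest path: 0,1 → 0,2 → 1,2 → 1,3 → 1,4 → 2,4, total weight = 33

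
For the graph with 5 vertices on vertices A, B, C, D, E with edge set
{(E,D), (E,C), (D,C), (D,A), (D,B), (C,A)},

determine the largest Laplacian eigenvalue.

Degrees: deg(A) = 2, deg(B) = 1, deg(C) = 3, deg(D) = 4, deg(E) = 2.
L = D − A with rows/columns ordered (A, B, C, D, E):
  [ 2,  0, -1, -1,  0]
  [ 0,  1,  0, -1,  0]
  [-1,  0,  3, -1, -1]
  [-1, -1, -1,  4, -1]
  [ 0,  0, -1, -1,  2]
Characteristic polynomial: det(λI − L) = λ(λ − 1)(λ − 2)(λ − 4)(λ − 5).
Roots: λ = 0; (λ − 1) = 0 ⇒ λ = 1; (λ − 2) = 0 ⇒ λ = 2; (λ − 4) = 0 ⇒ λ = 4; (λ − 5) = 0 ⇒ λ = 5.
(Check: the roots sum (with multiplicity) to 12, matching trace L = Σdeg = 2·6 = 12.)
Laplacian eigenvalues: [0.0, 1.0, 2.0, 4.0, 5.0]. Largest eigenvalue (spectral radius) = 5.0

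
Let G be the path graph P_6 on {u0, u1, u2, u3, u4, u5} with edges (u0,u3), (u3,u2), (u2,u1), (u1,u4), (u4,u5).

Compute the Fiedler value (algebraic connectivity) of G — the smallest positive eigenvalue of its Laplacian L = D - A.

The path graph P_n has Laplacian eigenvalues λ_k = 2 − 2cos(kπ/n), k = 0, 1, …, n−1. Here n = 6:
k=0: 2 − 2cos(0) = 0.0; k=1: 2 − 2cos(π/6) = 0.2679; k=2: 2 − 2cos(π/3) = 1.0; k=3: 2 − 2cos(π/2) = 2.0; k=4: 2 − 2cos(2π/3) = 3.0; k=5: 2 − 2cos(5π/6) = 3.7321.
Laplacian eigenvalues: [0.0, 0.2679, 1.0, 2.0, 3.0, 3.7321]. Algebraic connectivity (smallest non-zero eigenvalue) = 0.2679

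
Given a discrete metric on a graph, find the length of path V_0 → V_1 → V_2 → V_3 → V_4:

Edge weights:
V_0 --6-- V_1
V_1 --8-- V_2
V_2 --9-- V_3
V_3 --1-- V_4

Arc length = 6 + 8 + 9 + 1 = 24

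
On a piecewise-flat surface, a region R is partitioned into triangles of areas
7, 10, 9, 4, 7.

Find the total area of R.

7 + 10 + 9 + 4 + 7 = 37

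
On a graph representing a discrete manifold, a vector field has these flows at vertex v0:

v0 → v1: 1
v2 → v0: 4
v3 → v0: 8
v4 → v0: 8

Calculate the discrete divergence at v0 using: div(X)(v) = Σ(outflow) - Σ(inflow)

Divergence = sum of outgoing flows = 1 + (-4) + (-8) + (-8) = -19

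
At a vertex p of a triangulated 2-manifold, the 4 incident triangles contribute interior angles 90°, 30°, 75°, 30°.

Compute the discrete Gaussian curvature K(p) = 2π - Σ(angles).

Sum of angles = 225°. K = 360° - 225° = 135° = 3π/4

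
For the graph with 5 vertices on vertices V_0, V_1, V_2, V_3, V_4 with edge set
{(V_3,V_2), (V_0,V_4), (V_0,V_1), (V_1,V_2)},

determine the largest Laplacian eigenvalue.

Degrees: deg(V_0) = 2, deg(V_1) = 2, deg(V_2) = 2, deg(V_3) = 1, deg(V_4) = 1.
L = D − A with rows/columns ordered (V_0, V_1, V_2, V_3, V_4):
  [ 2, -1,  0,  0, -1]
  [-1,  2, -1,  0,  0]
  [ 0, -1,  2, -1,  0]
  [ 0,  0, -1,  1,  0]
  [-1,  0,  0,  0,  1]
Characteristic polynomial: det(λI − L) = λ(λ² − 3λ + 1)(λ² − 5λ + 5).
Roots: λ = 0; (λ² − 3λ + 1) = 0 ⇒ λ = (3 ± √5)/2 ≈ 0.382, 2.618; (λ² − 5λ + 5) = 0 ⇒ λ = (5 ± √5)/2 ≈ 1.382, 3.618.
(Check: the roots sum (with multiplicity) to 8, matching trace L = Σdeg = 2·4 = 8.)
Laplacian eigenvalues: [0.0, 0.382, 1.382, 2.618, 3.618]. Largest eigenvalue (spectral radius) = 3.618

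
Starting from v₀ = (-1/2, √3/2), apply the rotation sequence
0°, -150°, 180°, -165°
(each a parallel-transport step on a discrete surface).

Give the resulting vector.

Total rotation: 0° + (-150°) + 180° + (-165°) = -135°. Final vector: (0.9659, -0.2588)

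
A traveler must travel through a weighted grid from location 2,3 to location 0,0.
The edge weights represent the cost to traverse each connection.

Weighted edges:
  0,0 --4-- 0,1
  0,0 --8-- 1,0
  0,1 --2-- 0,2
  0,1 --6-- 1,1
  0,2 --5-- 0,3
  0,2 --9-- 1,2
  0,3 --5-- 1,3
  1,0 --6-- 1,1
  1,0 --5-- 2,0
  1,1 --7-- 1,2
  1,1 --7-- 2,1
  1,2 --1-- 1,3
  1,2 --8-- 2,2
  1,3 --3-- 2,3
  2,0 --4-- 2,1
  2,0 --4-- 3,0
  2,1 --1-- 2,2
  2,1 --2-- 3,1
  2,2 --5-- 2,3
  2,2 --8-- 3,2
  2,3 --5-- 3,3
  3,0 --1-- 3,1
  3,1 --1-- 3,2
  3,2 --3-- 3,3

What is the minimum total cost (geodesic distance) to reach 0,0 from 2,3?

Shortest path: 2,3 → 1,3 → 1,2 → 0,2 → 0,1 → 0,0, total weight = 19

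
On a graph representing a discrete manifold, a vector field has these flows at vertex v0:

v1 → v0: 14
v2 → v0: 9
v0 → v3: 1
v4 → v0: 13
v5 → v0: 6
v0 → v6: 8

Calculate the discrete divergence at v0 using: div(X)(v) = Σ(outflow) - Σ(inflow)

Divergence = sum of outgoing flows = (-14) + (-9) + 1 + (-13) + (-6) + 8 = -33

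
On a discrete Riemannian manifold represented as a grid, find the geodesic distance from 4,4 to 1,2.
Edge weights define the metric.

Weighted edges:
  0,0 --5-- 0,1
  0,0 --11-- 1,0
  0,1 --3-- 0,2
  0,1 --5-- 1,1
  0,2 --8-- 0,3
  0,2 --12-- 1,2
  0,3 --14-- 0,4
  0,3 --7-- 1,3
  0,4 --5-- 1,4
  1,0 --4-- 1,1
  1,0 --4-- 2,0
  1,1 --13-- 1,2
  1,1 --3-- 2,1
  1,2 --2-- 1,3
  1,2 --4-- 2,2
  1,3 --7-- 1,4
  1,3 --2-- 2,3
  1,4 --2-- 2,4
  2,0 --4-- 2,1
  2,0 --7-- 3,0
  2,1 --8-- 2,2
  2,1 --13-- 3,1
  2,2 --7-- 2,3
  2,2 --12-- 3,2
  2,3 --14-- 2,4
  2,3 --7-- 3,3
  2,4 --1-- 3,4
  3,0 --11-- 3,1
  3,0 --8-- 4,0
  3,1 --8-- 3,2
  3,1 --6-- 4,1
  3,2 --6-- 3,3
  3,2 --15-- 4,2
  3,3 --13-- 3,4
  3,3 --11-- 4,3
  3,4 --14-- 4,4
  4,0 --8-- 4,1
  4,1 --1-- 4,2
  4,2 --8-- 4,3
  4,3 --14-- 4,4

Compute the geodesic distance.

Shortest path: 4,4 → 3,4 → 2,4 → 1,4 → 1,3 → 1,2, total weight = 26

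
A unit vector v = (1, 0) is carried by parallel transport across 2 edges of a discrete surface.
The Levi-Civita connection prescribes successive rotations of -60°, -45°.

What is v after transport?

Total rotation: (-60°) + (-45°) = -105°. Final vector: (-0.2588, -0.9659)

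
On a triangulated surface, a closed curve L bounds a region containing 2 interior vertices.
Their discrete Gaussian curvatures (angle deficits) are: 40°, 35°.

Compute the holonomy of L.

Holonomy = total enclosed curvature = 40° + 35° = 75°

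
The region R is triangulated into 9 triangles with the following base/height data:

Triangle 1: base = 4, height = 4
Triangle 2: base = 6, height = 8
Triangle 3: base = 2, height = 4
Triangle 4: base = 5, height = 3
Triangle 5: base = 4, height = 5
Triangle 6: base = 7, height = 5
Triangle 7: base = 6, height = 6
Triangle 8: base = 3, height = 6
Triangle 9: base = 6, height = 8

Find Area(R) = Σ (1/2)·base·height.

(1/2)×4×4 + (1/2)×6×8 + (1/2)×2×4 + (1/2)×5×3 + (1/2)×4×5 + (1/2)×7×5 + (1/2)×6×6 + (1/2)×3×6 + (1/2)×6×8 = 122.0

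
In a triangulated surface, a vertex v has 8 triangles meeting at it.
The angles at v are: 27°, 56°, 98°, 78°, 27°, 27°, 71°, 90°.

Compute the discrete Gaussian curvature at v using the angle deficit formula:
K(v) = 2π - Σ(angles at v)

Sum of angles = 474°. K = 360° - 474° = -114° = -19π/30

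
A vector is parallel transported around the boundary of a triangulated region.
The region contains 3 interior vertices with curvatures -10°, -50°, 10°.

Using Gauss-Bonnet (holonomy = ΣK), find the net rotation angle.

Holonomy = total enclosed curvature = (-10°) + (-50°) + 10° = -50°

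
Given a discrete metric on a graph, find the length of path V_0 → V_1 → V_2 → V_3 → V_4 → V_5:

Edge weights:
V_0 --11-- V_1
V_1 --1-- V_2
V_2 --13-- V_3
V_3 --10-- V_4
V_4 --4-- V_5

Arc length = 11 + 1 + 13 + 10 + 4 = 39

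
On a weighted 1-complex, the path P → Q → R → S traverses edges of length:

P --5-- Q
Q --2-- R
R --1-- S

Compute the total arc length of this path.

Arc length = 5 + 2 + 1 = 8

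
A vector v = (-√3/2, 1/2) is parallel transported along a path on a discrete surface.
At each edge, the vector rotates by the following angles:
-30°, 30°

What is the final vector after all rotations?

Total rotation: (-30°) + 30° = 0°. Final vector: (-0.8660, 0.5000)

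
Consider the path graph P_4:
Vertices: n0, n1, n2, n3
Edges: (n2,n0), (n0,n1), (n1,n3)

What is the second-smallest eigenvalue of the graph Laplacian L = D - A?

The path graph P_n has Laplacian eigenvalues λ_k = 2 − 2cos(kπ/n), k = 0, 1, …, n−1. Here n = 4:
k=0: 2 − 2cos(0) = 0.0; k=1: 2 − 2cos(π/4) = 0.5858; k=2: 2 − 2cos(π/2) = 2.0; k=3: 2 − 2cos(3π/4) = 3.4142.
Laplacian eigenvalues: [0.0, 0.5858, 2.0, 3.4142]. Algebraic connectivity (smallest non-zero eigenvalue) = 0.5858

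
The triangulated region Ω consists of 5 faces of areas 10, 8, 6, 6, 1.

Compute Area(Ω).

10 + 8 + 6 + 6 + 1 = 31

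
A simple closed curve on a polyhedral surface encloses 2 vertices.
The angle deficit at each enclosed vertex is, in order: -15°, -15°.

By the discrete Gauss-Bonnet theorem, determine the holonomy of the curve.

Holonomy = total enclosed curvature = (-15°) + (-15°) = -30°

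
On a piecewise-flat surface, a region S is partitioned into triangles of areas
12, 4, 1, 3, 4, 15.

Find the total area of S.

12 + 4 + 1 + 3 + 4 + 15 = 39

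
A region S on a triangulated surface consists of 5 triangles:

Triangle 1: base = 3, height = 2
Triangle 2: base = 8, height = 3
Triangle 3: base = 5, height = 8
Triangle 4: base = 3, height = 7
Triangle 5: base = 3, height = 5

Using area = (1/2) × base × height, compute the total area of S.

(1/2)×3×2 + (1/2)×8×3 + (1/2)×5×8 + (1/2)×3×7 + (1/2)×3×5 = 53.0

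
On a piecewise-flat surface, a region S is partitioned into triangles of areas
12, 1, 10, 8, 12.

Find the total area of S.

12 + 1 + 10 + 8 + 12 = 43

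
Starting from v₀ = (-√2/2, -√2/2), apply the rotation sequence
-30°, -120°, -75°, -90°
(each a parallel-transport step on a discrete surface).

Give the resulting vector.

Total rotation: (-30°) + (-120°) + (-75°) + (-90°) = -315° ≡ 45° (mod 360°). Final vector: (0, -1)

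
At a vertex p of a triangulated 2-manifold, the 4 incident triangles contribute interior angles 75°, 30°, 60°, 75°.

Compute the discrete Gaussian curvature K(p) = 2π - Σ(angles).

Sum of angles = 240°. K = 360° - 240° = 120°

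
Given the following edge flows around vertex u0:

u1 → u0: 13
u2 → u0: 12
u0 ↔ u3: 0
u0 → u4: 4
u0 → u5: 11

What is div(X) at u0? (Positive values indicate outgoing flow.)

Divergence = sum of outgoing flows = (-13) + (-12) + 0 + 4 + 11 = -10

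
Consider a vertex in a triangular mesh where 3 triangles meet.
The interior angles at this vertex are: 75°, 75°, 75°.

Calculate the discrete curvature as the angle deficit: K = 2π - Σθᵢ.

Sum of angles = 225°. K = 360° - 225° = 135° = 3π/4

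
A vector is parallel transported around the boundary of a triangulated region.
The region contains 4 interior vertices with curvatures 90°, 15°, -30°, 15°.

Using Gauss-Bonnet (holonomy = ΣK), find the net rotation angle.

Holonomy = total enclosed curvature = 90° + 15° + (-30°) + 15° = 90°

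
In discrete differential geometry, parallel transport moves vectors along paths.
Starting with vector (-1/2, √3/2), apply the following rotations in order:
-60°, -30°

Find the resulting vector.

Total rotation: (-60°) + (-30°) = -90°. Final vector: (0.8660, 0.5000)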